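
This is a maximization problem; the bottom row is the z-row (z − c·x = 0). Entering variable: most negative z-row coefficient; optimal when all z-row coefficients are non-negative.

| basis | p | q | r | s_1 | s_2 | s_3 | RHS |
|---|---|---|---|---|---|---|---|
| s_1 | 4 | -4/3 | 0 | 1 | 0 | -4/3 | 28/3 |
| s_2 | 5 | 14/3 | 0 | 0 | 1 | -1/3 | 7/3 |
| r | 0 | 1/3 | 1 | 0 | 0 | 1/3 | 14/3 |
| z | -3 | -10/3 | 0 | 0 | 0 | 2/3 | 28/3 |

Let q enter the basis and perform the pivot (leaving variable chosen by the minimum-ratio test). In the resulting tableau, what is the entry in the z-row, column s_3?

Ratio test on column q — row 1: entry -4/3 ≤ 0; row 2: (7/3)/(14/3) = 1/2; row 3: (14/3)/(1/3) = 14. Minimum is 1/2 at row 2 (s_2 leaves); pivot element 14/3.
Divide row 2 by 14/3; eliminate column q from the other rows.
z-row update in column s_3: 2/3 − (-10/3)·(-1/14) = 3/7.

3/7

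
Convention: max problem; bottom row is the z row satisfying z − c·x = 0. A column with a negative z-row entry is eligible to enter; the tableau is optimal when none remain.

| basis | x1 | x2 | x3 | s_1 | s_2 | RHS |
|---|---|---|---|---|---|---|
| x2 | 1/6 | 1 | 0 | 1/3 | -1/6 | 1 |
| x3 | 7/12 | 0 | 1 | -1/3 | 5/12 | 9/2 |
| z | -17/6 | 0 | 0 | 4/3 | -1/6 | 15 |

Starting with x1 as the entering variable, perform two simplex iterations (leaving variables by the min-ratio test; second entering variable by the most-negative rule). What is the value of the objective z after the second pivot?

Ratio test on column x1 — row 1: 1/(1/6) = 6; row 2: (9/2)/(7/12) = 54/7. Minimum is 6 at row 1 (x2 leaves); pivot element 1/6.
Pivot on row 1; the z-row RHS becomes 15 − (-17/6)·6 = 32.
Next entering variable (most negative z-row entry -3): s_2.
Ratio test on column s_2 — row 1: entry -1 ≤ 0; row 2: 1/1 = 1. Minimum is 1 at row 2 (x3 leaves); pivot element 1.
After the second pivot the z-row RHS is 32 − (-3)·1 = 35.

35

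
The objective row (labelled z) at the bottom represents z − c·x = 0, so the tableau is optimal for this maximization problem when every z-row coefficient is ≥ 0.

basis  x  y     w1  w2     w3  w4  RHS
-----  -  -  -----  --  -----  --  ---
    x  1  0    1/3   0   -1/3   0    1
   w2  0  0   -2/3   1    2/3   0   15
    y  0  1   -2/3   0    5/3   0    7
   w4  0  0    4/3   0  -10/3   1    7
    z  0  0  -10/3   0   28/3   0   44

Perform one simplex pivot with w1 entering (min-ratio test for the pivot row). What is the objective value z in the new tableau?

54

Ratio test on column w1 — row 1: 1/(1/3) = 3; row 2: entry -2/3 ≤ 0; row 3: entry -2/3 ≤ 0; row 4: 7/(4/3) = 21/4. Minimum is 3 at row 1 (x leaves); pivot element 1/3.
Pivot on row 1; the z-row RHS becomes 44 − (-10/3)·3 = 54.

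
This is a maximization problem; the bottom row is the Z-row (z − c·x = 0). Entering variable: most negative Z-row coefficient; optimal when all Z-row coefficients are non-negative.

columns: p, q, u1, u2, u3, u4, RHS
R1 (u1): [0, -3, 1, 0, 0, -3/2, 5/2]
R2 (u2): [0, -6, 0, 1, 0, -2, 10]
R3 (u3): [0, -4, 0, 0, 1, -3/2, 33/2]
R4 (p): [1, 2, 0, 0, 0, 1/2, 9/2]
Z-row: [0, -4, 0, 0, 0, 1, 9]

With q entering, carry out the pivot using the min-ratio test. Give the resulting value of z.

18

Ratio test on column q — row 1: entry -3 ≤ 0; row 2: entry -6 ≤ 0; row 3: entry -4 ≤ 0; row 4: (9/2)/2 = 9/4. Minimum is 9/4 at row 4 (p leaves); pivot element 2.
Pivot on row 4; the Z-row RHS becomes 9 − (-4)·(9/4) = 18.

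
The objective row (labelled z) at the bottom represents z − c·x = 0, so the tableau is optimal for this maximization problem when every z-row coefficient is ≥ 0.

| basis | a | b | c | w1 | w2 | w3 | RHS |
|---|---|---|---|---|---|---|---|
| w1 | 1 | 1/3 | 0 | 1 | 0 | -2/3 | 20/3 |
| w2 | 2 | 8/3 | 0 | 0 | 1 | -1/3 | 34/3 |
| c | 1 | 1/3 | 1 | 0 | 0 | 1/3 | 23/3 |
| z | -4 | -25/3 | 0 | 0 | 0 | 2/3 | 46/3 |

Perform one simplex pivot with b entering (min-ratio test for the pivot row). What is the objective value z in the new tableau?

203/4

Ratio test on column b — row 1: (20/3)/(1/3) = 20; row 2: (34/3)/(8/3) = 17/4; row 3: (23/3)/(1/3) = 23. Minimum is 17/4 at row 2 (w2 leaves); pivot element 8/3.
Pivot on row 2; the z-row RHS becomes 46/3 − (-25/3)·(17/4) = 203/4.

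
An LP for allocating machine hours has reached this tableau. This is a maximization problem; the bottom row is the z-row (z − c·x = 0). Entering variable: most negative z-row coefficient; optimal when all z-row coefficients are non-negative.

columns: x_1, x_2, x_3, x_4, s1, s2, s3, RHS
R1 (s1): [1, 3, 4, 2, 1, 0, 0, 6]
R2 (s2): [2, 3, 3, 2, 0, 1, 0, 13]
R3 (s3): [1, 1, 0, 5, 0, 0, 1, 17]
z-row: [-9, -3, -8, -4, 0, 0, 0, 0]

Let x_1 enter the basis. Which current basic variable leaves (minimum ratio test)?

s1

Column x_1 entries and ratios — s1: 6/1 = 6; s2: 13/2 = 13/2; s3: 17/1 = 17.
Smallest ratio is 6 in the row of s1, so s1 leaves.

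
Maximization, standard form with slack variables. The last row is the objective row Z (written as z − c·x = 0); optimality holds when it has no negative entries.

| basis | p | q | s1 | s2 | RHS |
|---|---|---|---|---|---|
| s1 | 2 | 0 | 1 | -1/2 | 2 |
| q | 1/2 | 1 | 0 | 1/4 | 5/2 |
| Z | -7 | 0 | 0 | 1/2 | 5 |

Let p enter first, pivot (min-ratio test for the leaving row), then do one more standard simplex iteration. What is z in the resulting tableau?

Ratio test on column p — row 1: 2/2 = 1; row 2: (5/2)/(1/2) = 5. Minimum is 1 at row 1 (s1 leaves); pivot element 2.
Pivot on row 1; the Z-row RHS becomes 5 − (-7)·1 = 12.
Next entering variable (most negative Z-row entry -5/4): s2.
Ratio test on column s2 — row 1: entry -1/4 ≤ 0; row 2: 2/(3/8) = 16/3. Minimum is 16/3 at row 2 (q leaves); pivot element 3/8.
After the second pivot the Z-row RHS is 12 − (-5/4)·(16/3) = 56/3.

56/3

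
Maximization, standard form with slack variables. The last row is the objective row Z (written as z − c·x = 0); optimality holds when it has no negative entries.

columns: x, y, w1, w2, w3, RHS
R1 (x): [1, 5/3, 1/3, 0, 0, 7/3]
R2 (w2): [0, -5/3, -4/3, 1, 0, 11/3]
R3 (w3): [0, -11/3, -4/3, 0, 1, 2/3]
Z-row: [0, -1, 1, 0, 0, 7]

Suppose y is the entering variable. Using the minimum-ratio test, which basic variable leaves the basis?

Column y entries and ratios — x: (7/3)/(5/3) = 7/5; w2: -5/3 ≤ 0, skip; w3: -11/3 ≤ 0, skip.
Smallest ratio is 7/5 in the row of x, so x leaves.

x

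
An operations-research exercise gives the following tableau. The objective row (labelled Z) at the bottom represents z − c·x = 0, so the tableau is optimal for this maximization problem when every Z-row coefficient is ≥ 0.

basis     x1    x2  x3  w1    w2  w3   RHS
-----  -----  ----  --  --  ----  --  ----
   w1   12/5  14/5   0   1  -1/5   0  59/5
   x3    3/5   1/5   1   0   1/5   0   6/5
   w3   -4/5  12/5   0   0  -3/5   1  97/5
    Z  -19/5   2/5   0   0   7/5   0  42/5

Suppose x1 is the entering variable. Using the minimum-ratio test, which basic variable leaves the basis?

Column x1 entries and ratios — w1: (59/5)/(12/5) = 59/12; x3: (6/5)/(3/5) = 2; w3: -4/5 ≤ 0, skip.
Smallest ratio is 2 in the row of x3, so x3 leaves.

x3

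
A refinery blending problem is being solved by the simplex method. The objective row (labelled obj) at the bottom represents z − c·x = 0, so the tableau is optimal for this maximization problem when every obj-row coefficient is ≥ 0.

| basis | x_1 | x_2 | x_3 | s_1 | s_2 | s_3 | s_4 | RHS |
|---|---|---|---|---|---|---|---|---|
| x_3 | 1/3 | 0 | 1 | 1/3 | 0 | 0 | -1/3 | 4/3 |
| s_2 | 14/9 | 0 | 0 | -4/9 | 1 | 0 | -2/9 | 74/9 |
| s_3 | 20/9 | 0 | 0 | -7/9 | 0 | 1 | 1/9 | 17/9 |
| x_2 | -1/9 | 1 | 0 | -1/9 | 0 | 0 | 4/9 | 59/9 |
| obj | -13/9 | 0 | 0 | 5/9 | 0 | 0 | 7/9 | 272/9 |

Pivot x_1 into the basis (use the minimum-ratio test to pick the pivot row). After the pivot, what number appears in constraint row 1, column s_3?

Ratio test on column x_1 — row 1: (4/3)/(1/3) = 4; row 2: (74/9)/(14/9) = 37/7; row 3: (17/9)/(20/9) = 17/20; row 4: entry -1/9 ≤ 0. Minimum is 17/20 at row 3 (s_3 leaves); pivot element 20/9.
Divide row 3 by 20/9; eliminate column x_1 from the other rows.
Row 1 update in column s_3: 0 − (1/3)·(9/20) = -3/20.

-3/20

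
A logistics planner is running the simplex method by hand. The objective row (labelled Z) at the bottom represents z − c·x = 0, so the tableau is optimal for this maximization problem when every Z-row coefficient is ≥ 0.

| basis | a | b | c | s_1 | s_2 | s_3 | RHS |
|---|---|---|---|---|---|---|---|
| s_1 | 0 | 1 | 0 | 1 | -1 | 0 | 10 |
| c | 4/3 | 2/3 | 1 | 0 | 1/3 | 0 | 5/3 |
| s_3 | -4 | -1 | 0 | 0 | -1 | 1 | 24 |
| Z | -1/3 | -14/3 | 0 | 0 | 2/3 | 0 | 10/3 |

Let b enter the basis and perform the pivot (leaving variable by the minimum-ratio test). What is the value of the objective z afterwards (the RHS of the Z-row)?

Ratio test on column b — row 1: 10/1 = 10; row 2: (5/3)/(2/3) = 5/2; row 3: entry -1 ≤ 0. Minimum is 5/2 at row 2 (c leaves); pivot element 2/3.
Pivot on row 2; the Z-row RHS becomes 10/3 − (-14/3)·(5/2) = 15.

15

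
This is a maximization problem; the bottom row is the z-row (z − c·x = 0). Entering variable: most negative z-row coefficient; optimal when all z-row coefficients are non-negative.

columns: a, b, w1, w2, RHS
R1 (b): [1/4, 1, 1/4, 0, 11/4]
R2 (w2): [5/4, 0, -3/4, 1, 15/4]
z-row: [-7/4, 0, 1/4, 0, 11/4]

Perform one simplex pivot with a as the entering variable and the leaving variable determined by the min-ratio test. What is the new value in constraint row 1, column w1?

Ratio test on column a — row 1: (11/4)/(1/4) = 11; row 2: (15/4)/(5/4) = 3. Minimum is 3 at row 2 (w2 leaves); pivot element 5/4.
Divide row 2 by 5/4; eliminate column a from the other rows.
Row 1 update in column w1: 1/4 − (1/4)·(-3/5) = 2/5.

2/5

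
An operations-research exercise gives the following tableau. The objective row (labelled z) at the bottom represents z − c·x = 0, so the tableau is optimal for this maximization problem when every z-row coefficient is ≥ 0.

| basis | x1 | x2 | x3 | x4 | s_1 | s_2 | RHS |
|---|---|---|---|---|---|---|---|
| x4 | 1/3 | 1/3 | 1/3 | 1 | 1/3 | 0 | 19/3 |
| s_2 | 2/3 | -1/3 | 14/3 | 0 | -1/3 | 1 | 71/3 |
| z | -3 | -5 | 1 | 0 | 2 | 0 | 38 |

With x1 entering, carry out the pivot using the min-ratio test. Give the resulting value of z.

95

Ratio test on column x1 — row 1: (19/3)/(1/3) = 19; row 2: (71/3)/(2/3) = 71/2. Minimum is 19 at row 1 (x4 leaves); pivot element 1/3.
Pivot on row 1; the z-row RHS becomes 38 − (-3)·19 = 95.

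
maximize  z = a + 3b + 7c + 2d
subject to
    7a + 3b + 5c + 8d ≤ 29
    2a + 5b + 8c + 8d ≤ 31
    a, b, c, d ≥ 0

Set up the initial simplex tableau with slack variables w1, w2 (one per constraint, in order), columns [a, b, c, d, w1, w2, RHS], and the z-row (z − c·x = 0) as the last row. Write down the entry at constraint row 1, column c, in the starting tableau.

Constraint 1 has coefficient 5 on c.

5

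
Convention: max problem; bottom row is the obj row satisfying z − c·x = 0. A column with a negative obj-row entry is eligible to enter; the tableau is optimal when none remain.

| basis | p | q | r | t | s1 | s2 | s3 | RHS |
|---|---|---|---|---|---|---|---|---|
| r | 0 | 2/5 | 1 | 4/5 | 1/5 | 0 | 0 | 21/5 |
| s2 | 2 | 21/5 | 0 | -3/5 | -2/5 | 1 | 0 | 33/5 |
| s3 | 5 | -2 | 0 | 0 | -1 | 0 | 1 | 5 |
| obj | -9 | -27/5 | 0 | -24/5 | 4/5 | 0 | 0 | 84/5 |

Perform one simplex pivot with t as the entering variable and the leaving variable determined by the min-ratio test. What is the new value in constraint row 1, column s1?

1/4

Ratio test on column t — row 1: (21/5)/(4/5) = 21/4; row 2: entry -3/5 ≤ 0; row 3: entry 0 ≤ 0. Minimum is 21/4 at row 1 (r leaves); pivot element 4/5.
Divide row 1 by 4/5; eliminate column t from the other rows.
In the new row 1, the s1 entry is the old entry divided by the pivot: (1/5)/(4/5) = 1/4.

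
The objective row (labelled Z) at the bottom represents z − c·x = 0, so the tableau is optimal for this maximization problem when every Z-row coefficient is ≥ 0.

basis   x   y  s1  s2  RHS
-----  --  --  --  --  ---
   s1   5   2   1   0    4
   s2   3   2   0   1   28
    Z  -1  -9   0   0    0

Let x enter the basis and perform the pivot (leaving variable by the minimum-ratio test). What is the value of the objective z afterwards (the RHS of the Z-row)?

4/5

Ratio test on column x — row 1: 4/5 = 4/5; row 2: 28/3 = 28/3. Minimum is 4/5 at row 1 (s1 leaves); pivot element 5.
Pivot on row 1; the Z-row RHS becomes 0 − (-1)·(4/5) = 4/5.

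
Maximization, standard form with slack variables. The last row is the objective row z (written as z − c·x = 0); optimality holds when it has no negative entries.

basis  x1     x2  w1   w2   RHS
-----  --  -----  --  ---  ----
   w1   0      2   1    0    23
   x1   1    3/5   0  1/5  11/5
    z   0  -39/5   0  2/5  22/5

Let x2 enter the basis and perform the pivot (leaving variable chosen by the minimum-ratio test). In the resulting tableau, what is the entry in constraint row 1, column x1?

-10/3

Ratio test on column x2 — row 1: 23/2 = 23/2; row 2: (11/5)/(3/5) = 11/3. Minimum is 11/3 at row 2 (x1 leaves); pivot element 3/5.
Divide row 2 by 3/5; eliminate column x2 from the other rows.
Row 1 update in column x1: 0 − 2·(5/3) = -10/3.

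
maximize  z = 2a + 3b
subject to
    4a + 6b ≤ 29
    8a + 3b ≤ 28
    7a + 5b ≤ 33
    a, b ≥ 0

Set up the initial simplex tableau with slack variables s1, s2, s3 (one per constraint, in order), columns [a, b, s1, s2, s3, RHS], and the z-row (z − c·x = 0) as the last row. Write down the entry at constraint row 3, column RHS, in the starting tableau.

The RHS of constraint 3 is b_3 = 33.

33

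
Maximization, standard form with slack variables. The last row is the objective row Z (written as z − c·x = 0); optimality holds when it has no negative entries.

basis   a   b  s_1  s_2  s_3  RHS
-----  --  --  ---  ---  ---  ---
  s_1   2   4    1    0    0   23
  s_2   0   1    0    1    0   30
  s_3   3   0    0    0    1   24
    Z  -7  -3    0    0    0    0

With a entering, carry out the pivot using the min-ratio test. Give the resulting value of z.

Ratio test on column a — row 1: 23/2 = 23/2; row 2: entry 0 ≤ 0; row 3: 24/3 = 8. Minimum is 8 at row 3 (s_3 leaves); pivot element 3.
Pivot on row 3; the Z-row RHS becomes 0 − (-7)·8 = 56.

56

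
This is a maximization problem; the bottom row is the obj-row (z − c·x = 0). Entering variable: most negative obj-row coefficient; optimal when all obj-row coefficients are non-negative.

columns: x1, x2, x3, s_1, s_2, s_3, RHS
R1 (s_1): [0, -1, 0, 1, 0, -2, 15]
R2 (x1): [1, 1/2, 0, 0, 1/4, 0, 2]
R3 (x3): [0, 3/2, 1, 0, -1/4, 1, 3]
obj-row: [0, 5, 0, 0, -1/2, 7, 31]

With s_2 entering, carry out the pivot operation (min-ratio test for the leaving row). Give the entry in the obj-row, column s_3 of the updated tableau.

Ratio test on column s_2 — row 1: entry 0 ≤ 0; row 2: 2/(1/4) = 8; row 3: entry -1/4 ≤ 0. Minimum is 8 at row 2 (x1 leaves); pivot element 1/4.
Divide row 2 by 1/4; eliminate column s_2 from the other rows.
obj-row update in column s_3: 7 − (-1/2)·0 = 7.

7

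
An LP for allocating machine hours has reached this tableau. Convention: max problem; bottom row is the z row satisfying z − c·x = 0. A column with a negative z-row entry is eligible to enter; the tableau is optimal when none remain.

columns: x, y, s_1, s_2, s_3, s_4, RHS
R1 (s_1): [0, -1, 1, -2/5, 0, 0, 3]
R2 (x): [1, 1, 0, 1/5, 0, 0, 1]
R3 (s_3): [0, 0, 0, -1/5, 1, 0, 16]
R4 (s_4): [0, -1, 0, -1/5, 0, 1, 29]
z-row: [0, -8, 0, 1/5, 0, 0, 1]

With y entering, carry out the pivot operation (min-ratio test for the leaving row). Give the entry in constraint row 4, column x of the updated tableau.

Ratio test on column y — row 1: entry -1 ≤ 0; row 2: 1/1 = 1; row 3: entry 0 ≤ 0; row 4: entry -1 ≤ 0. Minimum is 1 at row 2 (x leaves); pivot element 1.
Divide row 2 by 1; eliminate column y from the other rows.
Row 4 update in column x: 0 − (-1)·1 = 1.

1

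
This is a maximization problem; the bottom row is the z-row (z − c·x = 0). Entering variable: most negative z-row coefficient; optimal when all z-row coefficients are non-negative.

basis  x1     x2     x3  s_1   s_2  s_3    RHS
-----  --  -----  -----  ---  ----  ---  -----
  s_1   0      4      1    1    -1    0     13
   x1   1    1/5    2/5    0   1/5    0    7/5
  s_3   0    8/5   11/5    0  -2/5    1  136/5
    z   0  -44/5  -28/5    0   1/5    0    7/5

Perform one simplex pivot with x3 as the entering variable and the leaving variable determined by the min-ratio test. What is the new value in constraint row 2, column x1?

Ratio test on column x3 — row 1: 13/1 = 13; row 2: (7/5)/(2/5) = 7/2; row 3: (136/5)/(11/5) = 136/11. Minimum is 7/2 at row 2 (x1 leaves); pivot element 2/5.
Divide row 2 by 2/5; eliminate column x3 from the other rows.
In the new row 2, the x1 entry is the old entry divided by the pivot: 1/(2/5) = 5/2.

5/2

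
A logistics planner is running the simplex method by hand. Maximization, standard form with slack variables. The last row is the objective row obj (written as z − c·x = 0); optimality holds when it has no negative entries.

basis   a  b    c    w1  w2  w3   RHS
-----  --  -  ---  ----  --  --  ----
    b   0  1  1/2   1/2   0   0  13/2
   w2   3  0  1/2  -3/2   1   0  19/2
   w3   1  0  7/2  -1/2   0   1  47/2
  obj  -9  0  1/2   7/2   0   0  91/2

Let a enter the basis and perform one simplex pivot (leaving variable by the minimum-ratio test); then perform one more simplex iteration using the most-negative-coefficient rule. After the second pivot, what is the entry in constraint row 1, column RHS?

Ratio test on column a — row 1: entry 0 ≤ 0; row 2: (19/2)/3 = 19/6; row 3: (47/2)/1 = 47/2. Minimum is 19/6 at row 2 (w2 leaves); pivot element 3.
Divide row 2 by 3; eliminate column a from the other rows.
Second iteration: most negative obj-row entry is -1 in column w1, so w1 enters.
Ratio test on column w1 — row 1: (13/2)/(1/2) = 13; row 2: entry -1/2 ≤ 0; row 3: entry 0 ≤ 0. Minimum is 13 at row 1 (b leaves); pivot element 1/2.
Divide row 1 by 1/2; eliminate column w1 from the other rows.
After both pivots, the entry at constraint row 1, column RHS is 13.

13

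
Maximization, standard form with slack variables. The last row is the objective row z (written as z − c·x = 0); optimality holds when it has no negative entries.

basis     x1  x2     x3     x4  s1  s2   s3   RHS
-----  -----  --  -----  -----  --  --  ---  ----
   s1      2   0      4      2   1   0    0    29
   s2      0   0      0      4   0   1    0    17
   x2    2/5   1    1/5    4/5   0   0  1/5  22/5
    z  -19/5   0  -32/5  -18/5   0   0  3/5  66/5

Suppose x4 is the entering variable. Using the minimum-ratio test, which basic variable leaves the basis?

s2

Column x4 entries and ratios — s1: 29/2 = 29/2; s2: 17/4 = 17/4; x2: (22/5)/(4/5) = 11/2.
Smallest ratio is 17/4 in the row of s2, so s2 leaves.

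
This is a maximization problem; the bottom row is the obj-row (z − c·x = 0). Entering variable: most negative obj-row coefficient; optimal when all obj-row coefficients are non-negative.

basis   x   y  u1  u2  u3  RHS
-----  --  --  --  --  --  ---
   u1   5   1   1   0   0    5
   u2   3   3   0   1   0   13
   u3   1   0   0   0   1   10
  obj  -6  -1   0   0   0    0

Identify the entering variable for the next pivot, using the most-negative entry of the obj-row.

Negative obj-row entries: x: -6, y: -1.
The most negative is -6 in column x, so x enters.

x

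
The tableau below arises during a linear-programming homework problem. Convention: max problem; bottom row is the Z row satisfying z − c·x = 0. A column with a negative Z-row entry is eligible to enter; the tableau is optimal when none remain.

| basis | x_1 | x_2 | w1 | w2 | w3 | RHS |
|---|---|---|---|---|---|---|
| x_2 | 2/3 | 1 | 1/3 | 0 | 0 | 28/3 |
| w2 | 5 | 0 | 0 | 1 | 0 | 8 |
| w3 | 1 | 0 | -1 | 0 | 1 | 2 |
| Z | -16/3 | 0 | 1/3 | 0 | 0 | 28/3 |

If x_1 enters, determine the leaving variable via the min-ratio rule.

w2

Column x_1 entries and ratios — x_2: (28/3)/(2/3) = 14; w2: 8/5 = 8/5; w3: 2/1 = 2.
Smallest ratio is 8/5 in the row of w2, so w2 leaves.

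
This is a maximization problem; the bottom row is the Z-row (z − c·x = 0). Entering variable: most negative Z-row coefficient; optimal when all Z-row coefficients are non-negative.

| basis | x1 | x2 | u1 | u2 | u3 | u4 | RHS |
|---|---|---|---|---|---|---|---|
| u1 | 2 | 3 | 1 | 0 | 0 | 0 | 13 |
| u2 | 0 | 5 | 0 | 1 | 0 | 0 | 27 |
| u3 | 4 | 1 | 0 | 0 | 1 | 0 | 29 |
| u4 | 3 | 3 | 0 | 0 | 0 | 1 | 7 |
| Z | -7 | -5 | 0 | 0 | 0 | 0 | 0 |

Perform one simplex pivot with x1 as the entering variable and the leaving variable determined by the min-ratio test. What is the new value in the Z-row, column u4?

Ratio test on column x1 — row 1: 13/2 = 13/2; row 2: entry 0 ≤ 0; row 3: 29/4 = 29/4; row 4: 7/3 = 7/3. Minimum is 7/3 at row 4 (u4 leaves); pivot element 3.
Divide row 4 by 3; eliminate column x1 from the other rows.
Z-row update in column u4: 0 − (-7)·(1/3) = 7/3.

7/3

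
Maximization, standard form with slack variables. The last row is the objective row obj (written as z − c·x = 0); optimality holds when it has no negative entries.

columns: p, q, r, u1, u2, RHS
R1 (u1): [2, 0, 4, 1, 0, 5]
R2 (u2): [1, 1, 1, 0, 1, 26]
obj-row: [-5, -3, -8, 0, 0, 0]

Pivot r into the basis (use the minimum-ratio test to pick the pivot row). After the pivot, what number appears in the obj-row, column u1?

2

Ratio test on column r — row 1: 5/4 = 5/4; row 2: 26/1 = 26. Minimum is 5/4 at row 1 (u1 leaves); pivot element 4.
Divide row 1 by 4; eliminate column r from the other rows.
obj-row update in column u1: 0 − (-8)·(1/4) = 2.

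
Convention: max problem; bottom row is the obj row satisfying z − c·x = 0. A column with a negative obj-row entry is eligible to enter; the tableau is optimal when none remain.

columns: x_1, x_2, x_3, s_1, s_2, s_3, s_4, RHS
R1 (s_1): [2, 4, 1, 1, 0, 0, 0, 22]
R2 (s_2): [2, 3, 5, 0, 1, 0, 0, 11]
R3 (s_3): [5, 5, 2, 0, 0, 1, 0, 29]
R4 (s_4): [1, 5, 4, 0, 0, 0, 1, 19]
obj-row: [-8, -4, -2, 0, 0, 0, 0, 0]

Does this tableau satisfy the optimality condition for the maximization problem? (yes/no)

The obj-row has a negative entry -8 in column x_1, so it is not optimal.

no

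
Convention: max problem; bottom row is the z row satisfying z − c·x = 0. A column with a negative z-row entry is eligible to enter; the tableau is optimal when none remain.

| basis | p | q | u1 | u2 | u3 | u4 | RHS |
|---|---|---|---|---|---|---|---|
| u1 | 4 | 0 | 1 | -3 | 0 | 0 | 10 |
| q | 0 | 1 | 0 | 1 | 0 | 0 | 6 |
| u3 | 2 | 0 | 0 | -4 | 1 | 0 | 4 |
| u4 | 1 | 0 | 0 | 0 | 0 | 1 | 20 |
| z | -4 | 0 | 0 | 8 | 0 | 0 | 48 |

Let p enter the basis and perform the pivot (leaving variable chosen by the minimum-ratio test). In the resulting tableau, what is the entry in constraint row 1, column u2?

Ratio test on column p — row 1: 10/4 = 5/2; row 2: entry 0 ≤ 0; row 3: 4/2 = 2; row 4: 20/1 = 20. Minimum is 2 at row 3 (u3 leaves); pivot element 2.
Divide row 3 by 2; eliminate column p from the other rows.
Row 1 update in column u2: -3 − 4·(-2) = 5.

5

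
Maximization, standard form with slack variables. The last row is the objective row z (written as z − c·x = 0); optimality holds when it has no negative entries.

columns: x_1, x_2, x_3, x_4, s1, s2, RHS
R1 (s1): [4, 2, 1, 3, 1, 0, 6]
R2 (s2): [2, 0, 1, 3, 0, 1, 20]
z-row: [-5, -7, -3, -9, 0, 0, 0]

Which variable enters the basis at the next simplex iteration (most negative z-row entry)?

Negative z-row entries: x_1: -5, x_2: -7, x_3: -3, x_4: -9.
The most negative is -9 in column x_4, so x_4 enters.

x_4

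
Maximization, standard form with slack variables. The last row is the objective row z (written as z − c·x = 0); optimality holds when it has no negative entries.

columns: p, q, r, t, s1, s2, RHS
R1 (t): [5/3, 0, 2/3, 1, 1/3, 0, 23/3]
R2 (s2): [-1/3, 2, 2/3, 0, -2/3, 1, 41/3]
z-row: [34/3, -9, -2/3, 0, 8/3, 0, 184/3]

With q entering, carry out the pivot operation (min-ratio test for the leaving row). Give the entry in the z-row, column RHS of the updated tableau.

737/6

Ratio test on column q — row 1: entry 0 ≤ 0; row 2: (41/3)/2 = 41/6. Minimum is 41/6 at row 2 (s2 leaves); pivot element 2.
Divide row 2 by 2; eliminate column q from the other rows.
z-row update in column RHS: 184/3 − (-9)·(41/6) = 737/6.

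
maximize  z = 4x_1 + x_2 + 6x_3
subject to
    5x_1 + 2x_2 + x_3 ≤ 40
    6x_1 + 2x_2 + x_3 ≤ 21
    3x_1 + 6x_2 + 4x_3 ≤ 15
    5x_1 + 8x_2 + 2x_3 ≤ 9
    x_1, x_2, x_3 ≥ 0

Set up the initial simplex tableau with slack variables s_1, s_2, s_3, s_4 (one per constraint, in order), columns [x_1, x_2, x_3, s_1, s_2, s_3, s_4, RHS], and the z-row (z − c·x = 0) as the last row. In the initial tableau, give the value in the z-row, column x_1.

-4

The z-row carries the negated objective coefficients: the x_1 entry is -4.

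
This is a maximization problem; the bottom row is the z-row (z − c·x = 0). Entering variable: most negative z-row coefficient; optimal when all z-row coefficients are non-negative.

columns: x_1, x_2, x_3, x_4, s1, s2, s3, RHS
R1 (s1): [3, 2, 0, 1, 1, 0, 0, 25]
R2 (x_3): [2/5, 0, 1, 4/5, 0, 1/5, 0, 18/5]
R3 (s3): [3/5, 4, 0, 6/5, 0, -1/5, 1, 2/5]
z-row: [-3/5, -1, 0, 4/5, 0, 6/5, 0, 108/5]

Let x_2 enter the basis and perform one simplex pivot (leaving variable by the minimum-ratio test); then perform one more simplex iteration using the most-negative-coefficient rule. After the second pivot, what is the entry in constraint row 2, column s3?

-2/3

Ratio test on column x_2 — row 1: 25/2 = 25/2; row 2: entry 0 ≤ 0; row 3: (2/5)/4 = 1/10. Minimum is 1/10 at row 3 (s3 leaves); pivot element 4.
Divide row 3 by 4; eliminate column x_2 from the other rows.
Second iteration: most negative z-row entry is -9/20 in column x_1, so x_1 enters.
Ratio test on column x_1 — row 1: (124/5)/(27/10) = 248/27; row 2: (18/5)/(2/5) = 9; row 3: (1/10)/(3/20) = 2/3. Minimum is 2/3 at row 3 (x_2 leaves); pivot element 3/20.
Divide row 3 by 3/20; eliminate column x_1 from the other rows.
After both pivots, the entry at constraint row 2, column s3 is -2/3.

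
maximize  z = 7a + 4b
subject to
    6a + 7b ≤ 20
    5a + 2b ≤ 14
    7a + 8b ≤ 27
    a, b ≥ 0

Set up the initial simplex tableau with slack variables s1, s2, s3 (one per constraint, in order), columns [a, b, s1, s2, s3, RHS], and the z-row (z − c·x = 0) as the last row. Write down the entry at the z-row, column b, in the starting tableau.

-4

The z-row carries the negated objective coefficients: the b entry is -4.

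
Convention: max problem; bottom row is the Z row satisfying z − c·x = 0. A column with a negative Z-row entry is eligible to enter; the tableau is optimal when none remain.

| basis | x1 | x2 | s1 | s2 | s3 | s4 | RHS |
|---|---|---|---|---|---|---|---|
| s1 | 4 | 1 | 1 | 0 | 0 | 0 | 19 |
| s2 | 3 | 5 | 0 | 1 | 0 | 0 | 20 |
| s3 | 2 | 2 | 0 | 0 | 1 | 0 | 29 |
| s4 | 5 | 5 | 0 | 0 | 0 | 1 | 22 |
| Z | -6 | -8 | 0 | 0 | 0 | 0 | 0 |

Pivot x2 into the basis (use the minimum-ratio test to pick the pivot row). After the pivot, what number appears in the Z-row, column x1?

-6/5

Ratio test on column x2 — row 1: 19/1 = 19; row 2: 20/5 = 4; row 3: 29/2 = 29/2; row 4: 22/5 = 22/5. Minimum is 4 at row 2 (s2 leaves); pivot element 5.
Divide row 2 by 5; eliminate column x2 from the other rows.
Z-row update in column x1: -6 − (-8)·(3/5) = -6/5.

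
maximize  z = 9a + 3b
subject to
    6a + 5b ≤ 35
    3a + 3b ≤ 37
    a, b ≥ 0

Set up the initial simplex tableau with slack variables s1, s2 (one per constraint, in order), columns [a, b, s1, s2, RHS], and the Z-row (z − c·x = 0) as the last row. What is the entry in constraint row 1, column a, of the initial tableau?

Constraint 1 has coefficient 6 on a.

6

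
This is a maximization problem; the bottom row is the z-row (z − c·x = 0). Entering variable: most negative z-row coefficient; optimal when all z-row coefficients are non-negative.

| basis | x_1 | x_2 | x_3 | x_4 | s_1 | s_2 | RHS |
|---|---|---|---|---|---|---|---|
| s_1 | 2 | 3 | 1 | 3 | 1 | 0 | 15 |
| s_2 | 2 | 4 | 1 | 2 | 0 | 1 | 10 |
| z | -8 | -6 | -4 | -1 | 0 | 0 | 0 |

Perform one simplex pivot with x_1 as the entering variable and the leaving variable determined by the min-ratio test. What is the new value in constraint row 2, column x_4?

Ratio test on column x_1 — row 1: 15/2 = 15/2; row 2: 10/2 = 5. Minimum is 5 at row 2 (s_2 leaves); pivot element 2.
Divide row 2 by 2; eliminate column x_1 from the other rows.
In the new row 2, the x_4 entry is the old entry divided by the pivot: 2/2 = 1.

1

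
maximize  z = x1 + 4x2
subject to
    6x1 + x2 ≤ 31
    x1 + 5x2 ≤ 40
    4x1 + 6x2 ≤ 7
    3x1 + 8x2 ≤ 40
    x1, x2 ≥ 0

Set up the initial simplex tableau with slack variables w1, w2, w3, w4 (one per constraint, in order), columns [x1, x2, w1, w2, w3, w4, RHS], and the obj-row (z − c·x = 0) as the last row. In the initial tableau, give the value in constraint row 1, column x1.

Constraint 1 has coefficient 6 on x1.

6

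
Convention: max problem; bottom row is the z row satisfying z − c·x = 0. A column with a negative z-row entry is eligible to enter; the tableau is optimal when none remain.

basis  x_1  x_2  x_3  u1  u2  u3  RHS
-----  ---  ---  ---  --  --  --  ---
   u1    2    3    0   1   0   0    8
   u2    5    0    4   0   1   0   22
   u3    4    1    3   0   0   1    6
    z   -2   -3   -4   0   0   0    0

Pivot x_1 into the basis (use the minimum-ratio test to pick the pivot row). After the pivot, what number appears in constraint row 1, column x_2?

Ratio test on column x_1 — row 1: 8/2 = 4; row 2: 22/5 = 22/5; row 3: 6/4 = 3/2. Minimum is 3/2 at row 3 (u3 leaves); pivot element 4.
Divide row 3 by 4; eliminate column x_1 from the other rows.
Row 1 update in column x_2: 3 − 2·(1/4) = 5/2.

5/2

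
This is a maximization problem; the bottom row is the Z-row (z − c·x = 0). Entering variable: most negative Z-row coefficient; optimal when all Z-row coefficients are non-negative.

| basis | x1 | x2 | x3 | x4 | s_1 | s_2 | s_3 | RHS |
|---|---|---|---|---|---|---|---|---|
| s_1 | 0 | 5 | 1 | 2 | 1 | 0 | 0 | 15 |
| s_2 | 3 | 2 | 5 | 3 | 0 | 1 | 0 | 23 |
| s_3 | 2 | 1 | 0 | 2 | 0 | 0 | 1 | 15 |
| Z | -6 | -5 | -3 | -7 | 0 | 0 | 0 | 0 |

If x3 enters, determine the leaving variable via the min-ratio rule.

Column x3 entries and ratios — s_1: 15/1 = 15; s_2: 23/5 = 23/5; s_3: 0 ≤ 0, skip.
Smallest ratio is 23/5 in the row of s_2, so s_2 leaves.

s_2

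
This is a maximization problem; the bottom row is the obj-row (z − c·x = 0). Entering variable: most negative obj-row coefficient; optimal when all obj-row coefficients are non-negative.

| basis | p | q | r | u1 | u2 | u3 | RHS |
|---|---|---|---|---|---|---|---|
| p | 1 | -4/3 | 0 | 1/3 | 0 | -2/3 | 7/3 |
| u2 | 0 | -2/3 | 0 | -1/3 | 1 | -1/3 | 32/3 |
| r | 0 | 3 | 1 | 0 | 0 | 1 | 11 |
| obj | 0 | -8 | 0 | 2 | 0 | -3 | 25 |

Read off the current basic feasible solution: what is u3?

0

u3 is not in the basis, so in the current basic feasible solution u3 = 0.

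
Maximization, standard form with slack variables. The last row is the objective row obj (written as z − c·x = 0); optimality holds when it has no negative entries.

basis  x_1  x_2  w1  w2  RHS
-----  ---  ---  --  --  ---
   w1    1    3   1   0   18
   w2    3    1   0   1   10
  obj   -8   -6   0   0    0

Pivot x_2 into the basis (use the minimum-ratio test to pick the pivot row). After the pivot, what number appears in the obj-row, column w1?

2

Ratio test on column x_2 — row 1: 18/3 = 6; row 2: 10/1 = 10. Minimum is 6 at row 1 (w1 leaves); pivot element 3.
Divide row 1 by 3; eliminate column x_2 from the other rows.
obj-row update in column w1: 0 − (-6)·(1/3) = 2.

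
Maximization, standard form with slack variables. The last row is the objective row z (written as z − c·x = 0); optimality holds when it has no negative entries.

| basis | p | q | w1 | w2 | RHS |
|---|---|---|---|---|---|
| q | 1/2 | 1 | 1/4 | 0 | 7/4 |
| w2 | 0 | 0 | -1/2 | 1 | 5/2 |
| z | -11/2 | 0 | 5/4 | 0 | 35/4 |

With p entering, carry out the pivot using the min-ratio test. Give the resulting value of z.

Ratio test on column p — row 1: (7/4)/(1/2) = 7/2; row 2: entry 0 ≤ 0. Minimum is 7/2 at row 1 (q leaves); pivot element 1/2.
Pivot on row 1; the z-row RHS becomes 35/4 − (-11/2)·(7/2) = 28.

28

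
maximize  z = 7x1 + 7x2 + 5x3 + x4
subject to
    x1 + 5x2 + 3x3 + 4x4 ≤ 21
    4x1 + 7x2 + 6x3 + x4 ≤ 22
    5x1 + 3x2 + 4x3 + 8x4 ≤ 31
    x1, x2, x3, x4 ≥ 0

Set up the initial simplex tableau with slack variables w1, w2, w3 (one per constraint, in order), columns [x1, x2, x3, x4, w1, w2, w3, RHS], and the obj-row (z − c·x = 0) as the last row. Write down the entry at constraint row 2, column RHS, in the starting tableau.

The RHS of constraint 2 is b_2 = 22.

22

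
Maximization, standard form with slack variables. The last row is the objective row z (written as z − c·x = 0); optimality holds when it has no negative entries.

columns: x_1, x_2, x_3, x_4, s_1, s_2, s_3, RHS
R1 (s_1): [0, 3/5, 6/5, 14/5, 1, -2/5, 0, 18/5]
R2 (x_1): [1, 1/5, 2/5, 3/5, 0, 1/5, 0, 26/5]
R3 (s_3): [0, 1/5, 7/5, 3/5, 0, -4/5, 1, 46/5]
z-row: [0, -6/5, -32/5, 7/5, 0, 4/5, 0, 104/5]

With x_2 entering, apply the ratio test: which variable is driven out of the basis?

Column x_2 entries and ratios — s_1: (18/5)/(3/5) = 6; x_1: (26/5)/(1/5) = 26; s_3: (46/5)/(1/5) = 46.
Smallest ratio is 6 in the row of s_1, so s_1 leaves.

s_1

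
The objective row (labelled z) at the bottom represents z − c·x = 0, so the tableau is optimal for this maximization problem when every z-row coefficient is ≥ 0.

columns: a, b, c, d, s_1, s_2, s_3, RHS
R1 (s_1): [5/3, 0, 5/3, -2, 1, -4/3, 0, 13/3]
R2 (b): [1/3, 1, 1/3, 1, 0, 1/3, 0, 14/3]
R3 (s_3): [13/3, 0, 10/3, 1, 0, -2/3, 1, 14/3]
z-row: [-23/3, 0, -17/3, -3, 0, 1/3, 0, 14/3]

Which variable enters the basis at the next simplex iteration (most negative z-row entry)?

a

Negative z-row entries: a: -23/3, c: -17/3, d: -3.
The most negative is -23/3 in column a, so a enters.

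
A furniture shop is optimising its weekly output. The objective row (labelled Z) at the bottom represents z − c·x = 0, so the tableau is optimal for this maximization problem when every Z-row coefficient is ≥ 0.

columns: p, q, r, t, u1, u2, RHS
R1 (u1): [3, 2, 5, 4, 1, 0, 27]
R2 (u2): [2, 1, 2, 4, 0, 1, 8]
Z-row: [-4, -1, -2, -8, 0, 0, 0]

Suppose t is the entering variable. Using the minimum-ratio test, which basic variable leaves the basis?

Column t entries and ratios — u1: 27/4 = 27/4; u2: 8/4 = 2.
Smallest ratio is 2 in the row of u2, so u2 leaves.

u2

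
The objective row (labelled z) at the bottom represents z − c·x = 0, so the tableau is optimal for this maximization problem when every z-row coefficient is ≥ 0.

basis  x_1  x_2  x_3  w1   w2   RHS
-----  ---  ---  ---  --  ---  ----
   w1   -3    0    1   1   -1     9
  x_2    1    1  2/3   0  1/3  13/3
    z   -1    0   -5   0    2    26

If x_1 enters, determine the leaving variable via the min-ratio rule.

x_2

Column x_1 entries and ratios — w1: -3 ≤ 0, skip; x_2: (13/3)/1 = 13/3.
Smallest ratio is 13/3 in the row of x_2, so x_2 leaves.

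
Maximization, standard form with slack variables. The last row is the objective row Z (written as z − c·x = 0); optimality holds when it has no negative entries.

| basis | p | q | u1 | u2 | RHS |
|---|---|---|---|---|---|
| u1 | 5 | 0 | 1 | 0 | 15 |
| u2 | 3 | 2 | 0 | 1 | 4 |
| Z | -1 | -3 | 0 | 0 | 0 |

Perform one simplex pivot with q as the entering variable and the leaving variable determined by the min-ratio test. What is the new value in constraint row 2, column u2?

Ratio test on column q — row 1: entry 0 ≤ 0; row 2: 4/2 = 2. Minimum is 2 at row 2 (u2 leaves); pivot element 2.
Divide row 2 by 2; eliminate column q from the other rows.
In the new row 2, the u2 entry is the old entry divided by the pivot: 1/2 = 1/2.

1/2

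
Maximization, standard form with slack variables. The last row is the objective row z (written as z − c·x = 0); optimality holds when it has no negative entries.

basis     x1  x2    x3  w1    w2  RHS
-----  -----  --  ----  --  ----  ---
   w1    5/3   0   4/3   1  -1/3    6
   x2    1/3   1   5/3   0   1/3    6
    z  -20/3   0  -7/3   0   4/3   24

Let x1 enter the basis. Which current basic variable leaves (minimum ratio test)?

w1

Column x1 entries and ratios — w1: 6/(5/3) = 18/5; x2: 6/(1/3) = 18.
Smallest ratio is 18/5 in the row of w1, so w1 leaves.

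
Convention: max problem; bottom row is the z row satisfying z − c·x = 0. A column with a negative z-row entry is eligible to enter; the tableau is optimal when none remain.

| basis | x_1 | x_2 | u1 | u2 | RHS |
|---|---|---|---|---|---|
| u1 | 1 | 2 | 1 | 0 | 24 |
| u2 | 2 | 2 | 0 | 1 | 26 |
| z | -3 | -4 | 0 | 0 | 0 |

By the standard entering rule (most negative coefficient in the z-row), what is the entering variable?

x_2

Negative z-row entries: x_1: -3, x_2: -4.
The most negative is -4 in column x_2, so x_2 enters.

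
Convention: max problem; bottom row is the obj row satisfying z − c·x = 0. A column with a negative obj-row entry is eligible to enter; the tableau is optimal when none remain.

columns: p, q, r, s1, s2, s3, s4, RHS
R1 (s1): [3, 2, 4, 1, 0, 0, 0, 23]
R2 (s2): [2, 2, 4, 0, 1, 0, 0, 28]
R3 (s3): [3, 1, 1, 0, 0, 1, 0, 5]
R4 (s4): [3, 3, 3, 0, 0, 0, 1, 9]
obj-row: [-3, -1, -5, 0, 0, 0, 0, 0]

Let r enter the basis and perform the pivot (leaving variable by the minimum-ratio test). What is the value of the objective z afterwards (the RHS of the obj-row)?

Ratio test on column r — row 1: 23/4 = 23/4; row 2: 28/4 = 7; row 3: 5/1 = 5; row 4: 9/3 = 3. Minimum is 3 at row 4 (s4 leaves); pivot element 3.
Pivot on row 4; the obj-row RHS becomes 0 − (-5)·3 = 15.

15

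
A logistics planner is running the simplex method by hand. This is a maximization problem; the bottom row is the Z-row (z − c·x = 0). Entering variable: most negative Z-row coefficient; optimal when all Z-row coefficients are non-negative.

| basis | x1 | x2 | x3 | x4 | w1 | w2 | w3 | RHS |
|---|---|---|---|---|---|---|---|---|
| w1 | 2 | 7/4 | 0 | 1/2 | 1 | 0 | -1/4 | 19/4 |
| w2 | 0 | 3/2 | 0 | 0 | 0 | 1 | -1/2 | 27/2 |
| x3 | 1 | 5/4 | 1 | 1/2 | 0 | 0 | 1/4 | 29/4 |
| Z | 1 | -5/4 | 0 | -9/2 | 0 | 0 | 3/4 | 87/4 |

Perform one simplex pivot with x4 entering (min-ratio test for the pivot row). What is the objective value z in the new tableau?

129/2

Ratio test on column x4 — row 1: (19/4)/(1/2) = 19/2; row 2: entry 0 ≤ 0; row 3: (29/4)/(1/2) = 29/2. Minimum is 19/2 at row 1 (w1 leaves); pivot element 1/2.
Pivot on row 1; the Z-row RHS becomes 87/4 − (-9/2)·(19/2) = 129/2.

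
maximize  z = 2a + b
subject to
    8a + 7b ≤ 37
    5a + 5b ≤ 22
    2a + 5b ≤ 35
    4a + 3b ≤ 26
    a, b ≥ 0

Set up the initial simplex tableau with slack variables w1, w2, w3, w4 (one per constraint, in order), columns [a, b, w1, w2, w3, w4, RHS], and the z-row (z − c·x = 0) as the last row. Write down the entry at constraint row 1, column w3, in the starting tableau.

0

Slack w3 belongs to constraint 3; its column is the unit vector e_3, so the entry in row 1 is 0.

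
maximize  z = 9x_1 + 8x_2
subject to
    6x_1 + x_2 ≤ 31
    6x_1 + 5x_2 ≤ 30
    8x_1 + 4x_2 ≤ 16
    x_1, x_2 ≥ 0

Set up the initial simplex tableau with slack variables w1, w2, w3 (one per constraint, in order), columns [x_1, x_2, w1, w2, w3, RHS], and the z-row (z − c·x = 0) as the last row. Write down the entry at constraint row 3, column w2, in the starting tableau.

Slack w2 belongs to constraint 2; its column is the unit vector e_2, so the entry in row 3 is 0.

0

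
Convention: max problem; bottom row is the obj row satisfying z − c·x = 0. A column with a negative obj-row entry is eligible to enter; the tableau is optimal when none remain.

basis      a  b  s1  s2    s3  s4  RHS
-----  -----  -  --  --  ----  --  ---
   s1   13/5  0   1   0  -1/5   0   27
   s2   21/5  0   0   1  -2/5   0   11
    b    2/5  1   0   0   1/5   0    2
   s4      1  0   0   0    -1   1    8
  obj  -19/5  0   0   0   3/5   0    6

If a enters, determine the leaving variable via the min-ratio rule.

Column a entries and ratios — s1: 27/(13/5) = 135/13; s2: 11/(21/5) = 55/21; b: 2/(2/5) = 5; s4: 8/1 = 8.
Smallest ratio is 55/21 in the row of s2, so s2 leaves.

s2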